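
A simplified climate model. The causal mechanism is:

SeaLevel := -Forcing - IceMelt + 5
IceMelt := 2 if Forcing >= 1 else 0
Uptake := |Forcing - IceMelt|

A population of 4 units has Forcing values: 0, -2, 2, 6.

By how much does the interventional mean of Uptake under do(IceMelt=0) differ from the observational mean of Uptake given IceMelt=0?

The intervention sets IceMelt=0 in all 4 units regardless of Forcing. Recomputing Uptake per unit gives 0, 2, 2, 6; average 2.5.
Conditioning on IceMelt=0 selects the 2 unit(s) with Forcing ∈ {0, -2}. Their Uptake values: 0, 2. Mean = 1.
Difference = 2.5 − 1 = 1.5.

1.5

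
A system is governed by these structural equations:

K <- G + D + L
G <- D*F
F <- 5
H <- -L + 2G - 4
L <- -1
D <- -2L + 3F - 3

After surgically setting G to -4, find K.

9

Under do(G=-4), the mechanism G <- D*F is discarded; G is fixed at -4.
D = -2L + 3F - 3  [with L=-1, F=5]  = 14
K = G + D + L  [with G=-4, D=14, L=-1]  = 9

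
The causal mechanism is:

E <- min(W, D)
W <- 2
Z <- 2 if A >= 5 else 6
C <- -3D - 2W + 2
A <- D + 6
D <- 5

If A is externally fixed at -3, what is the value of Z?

6

The intervention breaks the incoming arrows to A: A <- D + 6 no longer applies, and A = -3.
Z = 2 if A >= 5 else 6  [with A=-3]  = 6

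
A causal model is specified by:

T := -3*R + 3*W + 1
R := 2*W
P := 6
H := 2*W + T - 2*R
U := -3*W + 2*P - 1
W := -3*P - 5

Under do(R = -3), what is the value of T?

-59

Intervening sets R = -3 and removes its equation (R := 2*W).
W = -3*P - 5  [with P=6]  = -23
T = -3*R + 3*W + 1  [with R=-3, W=-23]  = -59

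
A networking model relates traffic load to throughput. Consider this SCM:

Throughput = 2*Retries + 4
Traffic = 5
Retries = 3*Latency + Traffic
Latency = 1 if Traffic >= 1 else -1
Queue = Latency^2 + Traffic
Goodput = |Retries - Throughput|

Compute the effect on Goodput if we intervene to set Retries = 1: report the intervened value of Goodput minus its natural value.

-7

Under do(Retries=1), the mechanism Retries = 3*Latency + Traffic is discarded; Retries is fixed at 1.
Throughput = 2*Retries + 4  [with Retries=1]  = 6
Goodput = |Retries - Throughput|  [with Retries=1, Throughput=6]  = 5
Without intervention: Latency = 1 if Traffic >= 1 else -1  [with Traffic=5]  = 1; Retries = 3*Latency + Traffic  [with Latency=1, Traffic=5]  = 8; Throughput = 2*Retries + 4  [with Retries=8]  = 20; Goodput = |Retries - Throughput|  [with Retries=8, Throughput=20]  = 12.
Change = 5 − 12 = -7.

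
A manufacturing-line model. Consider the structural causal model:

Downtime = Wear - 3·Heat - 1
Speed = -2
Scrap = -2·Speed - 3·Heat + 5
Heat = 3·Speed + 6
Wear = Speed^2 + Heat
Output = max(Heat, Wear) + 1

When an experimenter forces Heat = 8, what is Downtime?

Under do(Heat=8), the mechanism Heat = 3·Speed + 6 is discarded; Heat is fixed at 8.
Wear = Speed^2 + Heat  [with Speed=-2, Heat=8]  = 12
Downtime = Wear - 3·Heat - 1  [with Wear=12, Heat=8]  = -13

-13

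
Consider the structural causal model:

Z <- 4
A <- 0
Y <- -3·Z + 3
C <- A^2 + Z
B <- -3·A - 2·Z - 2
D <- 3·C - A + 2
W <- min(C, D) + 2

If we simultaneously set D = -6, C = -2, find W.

Under do(D = -6, C = -2), each intervened variable's structural equation is replaced by its fixed value.
W = min(C, D) + 2  [with C=-2, D=-6]  = -4

-4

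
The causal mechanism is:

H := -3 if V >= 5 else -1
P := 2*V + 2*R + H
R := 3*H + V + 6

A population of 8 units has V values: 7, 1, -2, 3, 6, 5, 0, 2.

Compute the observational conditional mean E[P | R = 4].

14

Observing R=4 restricts to units where R's equation naturally yields 4: V ∈ {7, 1}. In that subpopulation P = 19, 9, mean 14.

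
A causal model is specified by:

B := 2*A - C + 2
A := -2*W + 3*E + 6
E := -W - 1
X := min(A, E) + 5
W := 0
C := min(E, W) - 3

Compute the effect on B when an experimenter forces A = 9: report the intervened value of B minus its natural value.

The intervention breaks the incoming arrows to A: A := -2*W + 3*E + 6 no longer applies, and A = 9.
E = -W - 1  [with W=0]  = -1
C = min(E, W) - 3  [with E=-1, W=0]  = -4
B = 2*A - C + 2  [with A=9, C=-4]  = 24
Without intervention: E = -W - 1  [with W=0]  = -1; A = -2*W + 3*E + 6  [with W=0, E=-1]  = 3; C = min(E, W) - 3  [with E=-1, W=0]  = -4; B = 2*A - C + 2  [with A=3, C=-4]  = 12.
Change = 24 − 12 = 12.

12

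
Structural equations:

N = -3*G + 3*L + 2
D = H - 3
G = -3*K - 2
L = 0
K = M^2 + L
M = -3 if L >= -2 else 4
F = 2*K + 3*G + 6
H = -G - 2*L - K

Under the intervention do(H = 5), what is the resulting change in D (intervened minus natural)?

Under do(H=5), the mechanism H = -G - 2*L - K is discarded; H is fixed at 5.
D = H - 3  [with H=5]  = 2
Without intervention: M = -3 if L >= -2 else 4  [with L=0]  = -3; K = M^2 + L  [with M=-3, L=0]  = 9; G = -3*K - 2  [with K=9]  = -29; H = -G - 2*L - K  [with G=-29, L=0, K=9]  = 20; D = H - 3  [with H=20]  = 17.
Change = 2 − 17 = -15.

-15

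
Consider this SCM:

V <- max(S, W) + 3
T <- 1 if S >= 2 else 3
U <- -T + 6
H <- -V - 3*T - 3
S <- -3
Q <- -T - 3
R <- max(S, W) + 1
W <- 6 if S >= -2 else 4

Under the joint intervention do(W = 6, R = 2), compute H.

-21

Setting W = 6, R = 2 by intervention discards those variables' equations.
T = 1 if S >= 2 else 3  [with S=-3]  = 3
V = max(S, W) + 3  [with S=-3, W=6]  = 9
H = -V - 3*T - 3  [with V=9, T=3]  = -21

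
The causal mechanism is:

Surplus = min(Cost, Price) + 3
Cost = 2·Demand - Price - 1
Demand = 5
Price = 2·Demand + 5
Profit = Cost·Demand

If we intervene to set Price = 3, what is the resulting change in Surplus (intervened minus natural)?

do(Price=3) replaces the equation Price = 2·Demand + 5 with the constant Price = 3.
Cost = 2·Demand - Price - 1  [with Demand=5, Price=3]  = 6
Surplus = min(Cost, Price) + 3  [with Cost=6, Price=3]  = 6
Without intervention: Price = 2·Demand + 5  [with Demand=5]  = 15; Cost = 2·Demand - Price - 1  [with Demand=5, Price=15]  = -6; Surplus = min(Cost, Price) + 3  [with Cost=-6, Price=15]  = -3.
Change = 6 − (-3) = 9.

9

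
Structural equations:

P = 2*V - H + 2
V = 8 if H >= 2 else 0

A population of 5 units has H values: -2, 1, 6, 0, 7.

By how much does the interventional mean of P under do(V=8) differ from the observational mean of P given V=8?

4.1

The intervention sets V=8 in all 5 units regardless of H. Recomputing P per unit gives 20, 17, 12, 18, 11; average 15.6.
Conditioning on V=8 selects the 2 unit(s) with H ∈ {6, 7}. Their P values: 12, 11. Mean = 11.5.
Difference = 15.6 − 11.5 = 4.1.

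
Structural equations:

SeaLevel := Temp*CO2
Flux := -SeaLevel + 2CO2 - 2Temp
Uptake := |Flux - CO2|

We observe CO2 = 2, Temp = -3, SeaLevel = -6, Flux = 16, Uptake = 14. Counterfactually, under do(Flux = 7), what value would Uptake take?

5

Intervening sets Flux = 7 and removes its equation (Flux := -SeaLevel + 2CO2 - 2Temp).
Uptake = |Flux - CO2|  [with Flux=7, CO2=2]  = 5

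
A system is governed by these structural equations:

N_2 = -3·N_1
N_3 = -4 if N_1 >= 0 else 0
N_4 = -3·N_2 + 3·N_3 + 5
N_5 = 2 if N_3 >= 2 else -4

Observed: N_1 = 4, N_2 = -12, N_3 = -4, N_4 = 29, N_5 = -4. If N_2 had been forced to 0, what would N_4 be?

Under do(N_2=0), the mechanism N_2 = -3·N_1 is discarded; N_2 is fixed at 0.
N_3 = -4 if N_1 >= 0 else 0  [with N_1=4]  = -4
N_4 = -3·N_2 + 3·N_3 + 5  [with N_2=0, N_3=-4]  = -7

-7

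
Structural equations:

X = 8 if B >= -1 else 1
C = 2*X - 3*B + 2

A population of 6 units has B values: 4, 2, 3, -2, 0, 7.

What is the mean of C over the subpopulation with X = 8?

Conditioning on X=8 selects the 5 unit(s) with B ∈ {4, 2, 3, 0, 7}. Their C values: 6, 12, 9, 18, -3. Mean = 8.4.

8.4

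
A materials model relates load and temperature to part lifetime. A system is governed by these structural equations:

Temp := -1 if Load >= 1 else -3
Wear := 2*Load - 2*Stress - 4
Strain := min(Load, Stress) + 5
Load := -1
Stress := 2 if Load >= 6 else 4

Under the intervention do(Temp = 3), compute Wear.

-14

Intervening sets Temp = 3 and removes its equation (Temp := -1 if Load >= 1 else -3).
No directed path runs from Temp to Wear, so Wear keeps its natural value.
Stress = 2 if Load >= 6 else 4  [with Load=-1]  = 4
Wear = 2*Load - 2*Stress - 4  [with Load=-1, Stress=4]  = -14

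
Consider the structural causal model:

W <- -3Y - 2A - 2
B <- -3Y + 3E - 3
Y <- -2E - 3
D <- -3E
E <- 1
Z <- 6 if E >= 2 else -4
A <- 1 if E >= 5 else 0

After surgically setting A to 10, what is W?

The intervention breaks the incoming arrows to A: A <- 1 if E >= 5 else 0 no longer applies, and A = 10.
Y = -2E - 3  [with E=1]  = -5
W = -3Y - 2A - 2  [with Y=-5, A=10]  = -7

-7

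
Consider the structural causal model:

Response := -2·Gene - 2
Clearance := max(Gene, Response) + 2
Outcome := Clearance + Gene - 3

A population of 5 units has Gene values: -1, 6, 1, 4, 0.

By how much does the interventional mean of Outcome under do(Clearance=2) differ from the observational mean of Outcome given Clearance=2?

2.5

Under do(Clearance=2), Clearance's equation is replaced by Clearance=2 for every unit. Per-unit Outcome: -2, 5, 0, 3, -1. Mean = 1.
Conditioning on Clearance=2 selects the 2 unit(s) with Gene ∈ {-1, 0}. Their Outcome values: -2, -1. Mean = -1.5.
Difference = 1 − (-1.5) = 2.5.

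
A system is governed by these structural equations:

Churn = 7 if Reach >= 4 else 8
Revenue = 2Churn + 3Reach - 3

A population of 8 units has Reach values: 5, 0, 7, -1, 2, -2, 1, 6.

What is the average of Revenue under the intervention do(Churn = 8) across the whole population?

19.75

Every unit gets Churn=8 under the intervention. Revenue values become 28, 13, 34, 10, 19, 7, 16, 31; E[Revenue|do(Churn=8)] = 19.75.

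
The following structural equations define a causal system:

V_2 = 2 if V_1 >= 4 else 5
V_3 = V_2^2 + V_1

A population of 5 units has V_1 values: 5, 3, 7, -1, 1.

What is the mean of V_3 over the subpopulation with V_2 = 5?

26

E[V_3|V_2=5] averages over only the 3 units with V_2=5 (V_1 = 3, -1, 1): V_3 = 28, 24, 26, mean 26.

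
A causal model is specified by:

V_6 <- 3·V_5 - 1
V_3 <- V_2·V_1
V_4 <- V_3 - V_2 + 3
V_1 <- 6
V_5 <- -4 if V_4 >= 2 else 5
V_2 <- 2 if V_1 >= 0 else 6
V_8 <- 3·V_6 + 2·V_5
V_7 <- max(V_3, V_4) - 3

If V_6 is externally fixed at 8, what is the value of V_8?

16

Intervening sets V_6 = 8 and removes its equation (V_6 <- 3·V_5 - 1).
V_2 = 2 if V_1 >= 0 else 6  [with V_1=6]  = 2
V_3 = V_2·V_1  [with V_2=2, V_1=6]  = 12
V_4 = V_3 - V_2 + 3  [with V_3=12, V_2=2]  = 13
V_5 = -4 if V_4 >= 2 else 5  [with V_4=13]  = -4
V_8 = 3·V_6 + 2·V_5  [with V_6=8, V_5=-4]  = 16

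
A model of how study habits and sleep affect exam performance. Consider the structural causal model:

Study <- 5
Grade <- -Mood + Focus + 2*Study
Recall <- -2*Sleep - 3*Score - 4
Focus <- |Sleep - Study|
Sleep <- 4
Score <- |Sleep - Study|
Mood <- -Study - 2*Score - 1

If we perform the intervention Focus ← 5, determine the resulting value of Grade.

23

The intervention breaks the incoming arrows to Focus: Focus <- |Sleep - Study| no longer applies, and Focus = 5.
Score = |Sleep - Study|  [with Sleep=4, Study=5]  = 1
Mood = -Study - 2*Score - 1  [with Study=5, Score=1]  = -8
Grade = -Mood + Focus + 2*Study  [with Mood=-8, Focus=5, Study=5]  = 23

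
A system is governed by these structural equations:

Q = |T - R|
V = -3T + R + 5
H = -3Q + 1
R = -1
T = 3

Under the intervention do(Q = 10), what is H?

do(Q=10) replaces the equation Q = |T - R| with the constant Q = 10.
H = -3Q + 1  [with Q=10]  = -29

-29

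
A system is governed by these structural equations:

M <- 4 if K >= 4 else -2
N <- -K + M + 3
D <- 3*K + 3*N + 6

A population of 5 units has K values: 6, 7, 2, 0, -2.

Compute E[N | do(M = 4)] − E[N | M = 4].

Every unit gets M=4 under the intervention. N values become 1, 0, 5, 7, 9; E[N|do(M=4)] = 4.4.
E[N|M=4] averages over only the 2 units with M=4 (K = 6, 7): N = 1, 0, mean 0.5.
Difference = 4.4 − 0.5 = 3.9.

3.9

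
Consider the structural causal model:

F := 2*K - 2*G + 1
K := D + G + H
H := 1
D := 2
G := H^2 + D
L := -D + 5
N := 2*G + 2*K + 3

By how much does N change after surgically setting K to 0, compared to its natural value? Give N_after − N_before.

The intervention breaks the incoming arrows to K: K := D + G + H no longer applies, and K = 0.
G = H^2 + D  [with H=1, D=2]  = 3
N = 2*G + 2*K + 3  [with G=3, K=0]  = 9
Without intervention: G = H^2 + D  [with H=1, D=2]  = 3; K = D + G + H  [with D=2, G=3, H=1]  = 6; N = 2*G + 2*K + 3  [with G=3, K=6]  = 21.
Change = 9 − 21 = -12.

-12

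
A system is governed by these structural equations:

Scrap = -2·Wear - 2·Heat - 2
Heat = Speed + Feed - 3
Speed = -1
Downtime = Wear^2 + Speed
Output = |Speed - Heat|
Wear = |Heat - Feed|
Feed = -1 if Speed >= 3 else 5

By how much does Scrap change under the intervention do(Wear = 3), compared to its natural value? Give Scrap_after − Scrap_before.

2

Intervening sets Wear = 3 and removes its equation (Wear = |Heat - Feed|).
Feed = -1 if Speed >= 3 else 5  [with Speed=-1]  = 5
Heat = Speed + Feed - 3  [with Speed=-1, Feed=5]  = 1
Scrap = -2·Wear - 2·Heat - 2  [with Wear=3, Heat=1]  = -10
Without intervention: Feed = -1 if Speed >= 3 else 5  [with Speed=-1]  = 5; Heat = Speed + Feed - 3  [with Speed=-1, Feed=5]  = 1; Wear = |Heat - Feed|  [with Heat=1, Feed=5]  = 4; Scrap = -2·Wear - 2·Heat - 2  [with Wear=4, Heat=1]  = -12.
Change = -10 − (-12) = 2.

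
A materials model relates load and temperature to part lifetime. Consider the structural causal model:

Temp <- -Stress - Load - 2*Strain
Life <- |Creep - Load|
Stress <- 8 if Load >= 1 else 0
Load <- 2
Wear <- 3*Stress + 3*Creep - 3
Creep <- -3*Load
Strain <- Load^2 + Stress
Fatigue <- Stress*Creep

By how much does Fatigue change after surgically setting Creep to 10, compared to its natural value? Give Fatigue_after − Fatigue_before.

Under do(Creep=10), the mechanism Creep <- -3*Load is discarded; Creep is fixed at 10.
Stress = 8 if Load >= 1 else 0  [with Load=2]  = 8
Fatigue = Stress*Creep  [with Stress=8, Creep=10]  = 80
Without intervention: Stress = 8 if Load >= 1 else 0  [with Load=2]  = 8; Creep = -3*Load  [with Load=2]  = -6; Fatigue = Stress*Creep  [with Stress=8, Creep=-6]  = -48.
Change = 80 − (-48) = 128.

128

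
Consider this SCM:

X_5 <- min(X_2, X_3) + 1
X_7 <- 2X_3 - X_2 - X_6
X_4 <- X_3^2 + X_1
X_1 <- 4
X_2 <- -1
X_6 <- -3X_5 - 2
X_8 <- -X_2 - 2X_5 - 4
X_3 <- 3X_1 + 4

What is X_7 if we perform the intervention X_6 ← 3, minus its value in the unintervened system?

Intervening sets X_6 = 3 and removes its equation (X_6 <- -3X_5 - 2).
X_3 = 3X_1 + 4  [with X_1=4]  = 16
X_7 = 2X_3 - X_2 - X_6  [with X_3=16, X_2=-1, X_6=3]  = 30
Without intervention: X_3 = 3X_1 + 4  [with X_1=4]  = 16; X_5 = min(X_2, X_3) + 1  [with X_2=-1, X_3=16]  = 0; X_6 = -3X_5 - 2  [with X_5=0]  = -2; X_7 = 2X_3 - X_2 - X_6  [with X_3=16, X_2=-1, X_6=-2]  = 35.
Change = 30 − 35 = -5.

-5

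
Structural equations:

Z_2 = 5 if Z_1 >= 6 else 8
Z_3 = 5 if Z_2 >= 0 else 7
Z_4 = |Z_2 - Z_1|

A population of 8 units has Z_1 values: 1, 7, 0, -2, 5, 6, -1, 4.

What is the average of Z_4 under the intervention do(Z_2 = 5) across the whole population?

do(Z_2=5) breaks Z_2's dependence on Z_1. With Z_2=5 fixed, Z_4 across the units is 4, 2, 5, 7, 0, 1, 6, 1, mean 3.25.

3.25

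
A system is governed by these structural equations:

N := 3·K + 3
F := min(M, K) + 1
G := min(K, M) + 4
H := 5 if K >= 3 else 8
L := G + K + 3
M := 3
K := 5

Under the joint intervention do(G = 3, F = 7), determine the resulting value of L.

11

Setting G = 3, F = 7 by intervention discards those variables' equations.
L = G + K + 3  [with G=3, K=5]  = 11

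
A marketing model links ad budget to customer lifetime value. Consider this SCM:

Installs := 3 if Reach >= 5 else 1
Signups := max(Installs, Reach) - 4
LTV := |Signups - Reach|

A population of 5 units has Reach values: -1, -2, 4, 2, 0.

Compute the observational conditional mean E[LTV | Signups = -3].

E[LTV|Signups=-3] averages over only the 3 units with Signups=-3 (Reach = -1, -2, 0): LTV = 2, 1, 3, mean 2.

2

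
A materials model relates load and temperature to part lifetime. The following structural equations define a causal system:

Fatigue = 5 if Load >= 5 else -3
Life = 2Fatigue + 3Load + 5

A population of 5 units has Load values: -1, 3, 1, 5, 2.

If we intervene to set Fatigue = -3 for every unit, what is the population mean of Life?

5

do(Fatigue=-3) breaks Fatigue's dependence on Load. With Fatigue=-3 fixed, Life across the units is -4, 8, 2, 14, 5, mean 5.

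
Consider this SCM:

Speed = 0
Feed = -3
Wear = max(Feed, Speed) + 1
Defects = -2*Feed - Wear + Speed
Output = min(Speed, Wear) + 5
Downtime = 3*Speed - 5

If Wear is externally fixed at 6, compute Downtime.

-5

The intervention breaks the incoming arrows to Wear: Wear = max(Feed, Speed) + 1 no longer applies, and Wear = 6.
No directed path runs from Wear to Downtime, so Downtime keeps its natural value.
Downtime = 3*Speed - 5  [with Speed=0]  = -5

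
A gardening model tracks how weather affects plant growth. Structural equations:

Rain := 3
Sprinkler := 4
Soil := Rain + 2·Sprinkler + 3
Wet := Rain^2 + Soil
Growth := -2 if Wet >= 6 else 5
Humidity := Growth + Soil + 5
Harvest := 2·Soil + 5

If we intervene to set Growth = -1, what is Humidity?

18

The intervention breaks the incoming arrows to Growth: Growth := -2 if Wet >= 6 else 5 no longer applies, and Growth = -1.
Soil = Rain + 2·Sprinkler + 3  [with Rain=3, Sprinkler=4]  = 14
Humidity = Growth + Soil + 5  [with Growth=-1, Soil=14]  = 18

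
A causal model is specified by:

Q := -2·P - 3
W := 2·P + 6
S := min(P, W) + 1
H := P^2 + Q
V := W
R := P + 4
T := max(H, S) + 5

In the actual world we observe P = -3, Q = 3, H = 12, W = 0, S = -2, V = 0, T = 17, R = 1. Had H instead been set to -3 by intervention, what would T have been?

The intervention breaks the incoming arrows to H: H := P^2 + Q no longer applies, and H = -3.
W = 2·P + 6  [with P=-3]  = 0
S = min(P, W) + 1  [with P=-3, W=0]  = -2
T = max(H, S) + 5  [with H=-3, S=-2]  = 3

3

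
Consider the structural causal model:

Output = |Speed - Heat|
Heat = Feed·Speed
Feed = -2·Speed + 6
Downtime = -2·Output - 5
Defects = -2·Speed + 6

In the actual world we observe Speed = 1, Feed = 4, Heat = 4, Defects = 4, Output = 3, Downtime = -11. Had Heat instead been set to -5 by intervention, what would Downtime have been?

-17

The intervention breaks the incoming arrows to Heat: Heat = Feed·Speed no longer applies, and Heat = -5.
Output = |Speed - Heat|  [with Speed=1, Heat=-5]  = 6
Downtime = -2·Output - 5  [with Output=6]  = -17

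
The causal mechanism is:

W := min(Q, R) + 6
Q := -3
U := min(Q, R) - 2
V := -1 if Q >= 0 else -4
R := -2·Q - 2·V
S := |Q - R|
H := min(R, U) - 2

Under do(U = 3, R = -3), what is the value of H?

-5

The joint intervention fixes U = 3, R = -3, removing each variable's own equation.
H = min(R, U) - 2  [with R=-3, U=3]  = -5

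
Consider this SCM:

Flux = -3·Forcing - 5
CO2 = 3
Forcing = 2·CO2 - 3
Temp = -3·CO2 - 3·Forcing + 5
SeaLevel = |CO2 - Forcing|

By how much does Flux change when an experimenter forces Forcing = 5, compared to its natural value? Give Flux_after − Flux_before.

do(Forcing=5) replaces the equation Forcing = 2·CO2 - 3 with the constant Forcing = 5.
Flux = -3·Forcing - 5  [with Forcing=5]  = -20
Without intervention: Forcing = 2·CO2 - 3  [with CO2=3]  = 3; Flux = -3·Forcing - 5  [with Forcing=3]  = -14.
Change = -20 − (-14) = -6.

-6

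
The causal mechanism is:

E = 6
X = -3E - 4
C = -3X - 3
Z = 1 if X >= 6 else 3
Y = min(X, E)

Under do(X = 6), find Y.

6

do(X=6) replaces the equation X = -3E - 4 with the constant X = 6.
Y = min(X, E)  [with X=6, E=6]  = 6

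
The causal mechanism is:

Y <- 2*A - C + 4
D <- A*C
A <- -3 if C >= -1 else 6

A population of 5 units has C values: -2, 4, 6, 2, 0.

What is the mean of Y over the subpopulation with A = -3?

E[Y|A=-3] averages over only the 4 units with A=-3 (C = 4, 6, 2, 0): Y = -6, -8, -4, -2, mean -5.

-5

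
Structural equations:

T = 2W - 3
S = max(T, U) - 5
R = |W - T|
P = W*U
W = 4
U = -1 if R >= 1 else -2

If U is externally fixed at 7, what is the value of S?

Intervening sets U = 7 and removes its equation (U = -1 if R >= 1 else -2).
T = 2W - 3  [with W=4]  = 5
S = max(T, U) - 5  [with T=5, U=7]  = 2

2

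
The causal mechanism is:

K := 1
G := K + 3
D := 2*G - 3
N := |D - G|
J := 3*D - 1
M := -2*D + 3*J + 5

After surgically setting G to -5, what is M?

-89

Under do(G=-5), the mechanism G := K + 3 is discarded; G is fixed at -5.
D = 2*G - 3  [with G=-5]  = -13
J = 3*D - 1  [with D=-13]  = -40
M = -2*D + 3*J + 5  [with D=-13, J=-40]  = -89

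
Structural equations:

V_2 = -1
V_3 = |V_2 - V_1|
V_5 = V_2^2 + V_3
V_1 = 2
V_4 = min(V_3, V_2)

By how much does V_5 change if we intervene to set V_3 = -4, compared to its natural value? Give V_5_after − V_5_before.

-7

do(V_3=-4) replaces the equation V_3 = |V_2 - V_1| with the constant V_3 = -4.
V_5 = V_2^2 + V_3  [with V_2=-1, V_3=-4]  = -3
Without intervention: V_3 = |V_2 - V_1|  [with V_2=-1, V_1=2]  = 3; V_5 = V_2^2 + V_3  [with V_2=-1, V_3=3]  = 4.
Change = -3 − 4 = -7.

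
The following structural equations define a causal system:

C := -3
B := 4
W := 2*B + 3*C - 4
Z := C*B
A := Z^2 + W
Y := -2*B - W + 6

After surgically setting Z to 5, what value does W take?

Under do(Z=5), the mechanism Z := C*B is discarded; Z is fixed at 5.
Since W is not a descendant of the intervened variable, it is unaffected.
W = 2*B + 3*C - 4  [with B=4, C=-3]  = -5

-5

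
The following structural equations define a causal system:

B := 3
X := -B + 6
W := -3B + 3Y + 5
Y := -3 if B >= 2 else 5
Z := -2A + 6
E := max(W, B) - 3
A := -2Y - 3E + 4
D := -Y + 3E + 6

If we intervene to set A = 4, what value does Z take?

-2

The intervention breaks the incoming arrows to A: A := -2Y - 3E + 4 no longer applies, and A = 4.
Z = -2A + 6  [with A=4]  = -2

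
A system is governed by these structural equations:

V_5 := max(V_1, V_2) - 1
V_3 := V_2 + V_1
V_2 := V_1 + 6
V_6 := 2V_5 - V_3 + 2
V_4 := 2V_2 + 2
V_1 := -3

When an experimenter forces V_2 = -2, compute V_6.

Under do(V_2=-2), the mechanism V_2 := V_1 + 6 is discarded; V_2 is fixed at -2.
V_3 = V_2 + V_1  [with V_2=-2, V_1=-3]  = -5
V_5 = max(V_1, V_2) - 1  [with V_1=-3, V_2=-2]  = -3
V_6 = 2V_5 - V_3 + 2  [with V_5=-3, V_3=-5]  = 1

1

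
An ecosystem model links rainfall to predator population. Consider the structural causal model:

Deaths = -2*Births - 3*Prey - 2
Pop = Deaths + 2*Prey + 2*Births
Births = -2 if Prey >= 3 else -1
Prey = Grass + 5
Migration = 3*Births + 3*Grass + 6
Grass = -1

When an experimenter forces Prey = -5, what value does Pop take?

3

Under do(Prey=-5), the mechanism Prey = Grass + 5 is discarded; Prey is fixed at -5.
Births = -2 if Prey >= 3 else -1  [with Prey=-5]  = -1
Deaths = -2*Births - 3*Prey - 2  [with Births=-1, Prey=-5]  = 15
Pop = Deaths + 2*Prey + 2*Births  [with Deaths=15, Prey=-5, Births=-1]  = 3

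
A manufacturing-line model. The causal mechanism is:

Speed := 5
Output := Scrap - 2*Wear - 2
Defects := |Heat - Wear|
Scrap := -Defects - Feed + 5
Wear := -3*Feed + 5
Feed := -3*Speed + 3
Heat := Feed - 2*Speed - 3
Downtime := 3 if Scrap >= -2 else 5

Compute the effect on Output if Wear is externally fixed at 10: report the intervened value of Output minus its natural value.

93

The intervention breaks the incoming arrows to Wear: Wear := -3*Feed + 5 no longer applies, and Wear = 10.
Feed = -3*Speed + 3  [with Speed=5]  = -12
Heat = Feed - 2*Speed - 3  [with Feed=-12, Speed=5]  = -25
Defects = |Heat - Wear|  [with Heat=-25, Wear=10]  = 35
Scrap = -Defects - Feed + 5  [with Defects=35, Feed=-12]  = -18
Output = Scrap - 2*Wear - 2  [with Scrap=-18, Wear=10]  = -40
Without intervention: Feed = -3*Speed + 3  [with Speed=5]  = -12; Heat = Feed - 2*Speed - 3  [with Feed=-12, Speed=5]  = -25; Wear = -3*Feed + 5  [with Feed=-12]  = 41; Defects = |Heat - Wear|  [with Heat=-25, Wear=41]  = 66; Scrap = -Defects - Feed + 5  [with Defects=66, Feed=-12]  = -49; Output = Scrap - 2*Wear - 2  [with Scrap=-49, Wear=41]  = -133.
Change = -40 − (-133) = 93.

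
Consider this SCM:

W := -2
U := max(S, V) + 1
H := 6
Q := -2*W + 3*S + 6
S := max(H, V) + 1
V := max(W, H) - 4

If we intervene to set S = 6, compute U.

7

Intervening sets S = 6 and removes its equation (S := max(H, V) + 1).
V = max(W, H) - 4  [with W=-2, H=6]  = 2
U = max(S, V) + 1  [with S=6, V=2]  = 7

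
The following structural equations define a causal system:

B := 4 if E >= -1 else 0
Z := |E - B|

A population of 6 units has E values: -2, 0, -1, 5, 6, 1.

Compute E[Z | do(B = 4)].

3.5

The intervention sets B=4 in all 6 units regardless of E. Recomputing Z per unit gives 6, 4, 5, 1, 2, 3; average 3.5.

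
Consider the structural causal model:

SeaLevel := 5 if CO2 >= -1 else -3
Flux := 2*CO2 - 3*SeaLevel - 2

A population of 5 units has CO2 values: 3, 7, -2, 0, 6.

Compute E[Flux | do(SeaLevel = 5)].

-11.4

Every unit gets SeaLevel=5 under the intervention. Flux values become -11, -3, -21, -17, -5; E[Flux|do(SeaLevel=5)] = -11.4.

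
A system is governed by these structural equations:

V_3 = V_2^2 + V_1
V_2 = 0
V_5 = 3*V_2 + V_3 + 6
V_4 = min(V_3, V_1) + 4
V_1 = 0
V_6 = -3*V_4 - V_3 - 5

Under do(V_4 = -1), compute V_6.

Under do(V_4=-1), the mechanism V_4 = min(V_3, V_1) + 4 is discarded; V_4 is fixed at -1.
V_3 = V_2^2 + V_1  [with V_2=0, V_1=0]  = 0
V_6 = -3*V_4 - V_3 - 5  [with V_4=-1, V_3=0]  = -2

-2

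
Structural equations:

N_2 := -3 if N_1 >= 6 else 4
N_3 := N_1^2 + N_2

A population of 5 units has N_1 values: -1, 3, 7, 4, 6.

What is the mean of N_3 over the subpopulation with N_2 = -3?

39.5

Observing N_2=-3 restricts to units where N_2's equation naturally yields -3: N_1 ∈ {7, 6}. In that subpopulation N_3 = 46, 33, mean 39.5.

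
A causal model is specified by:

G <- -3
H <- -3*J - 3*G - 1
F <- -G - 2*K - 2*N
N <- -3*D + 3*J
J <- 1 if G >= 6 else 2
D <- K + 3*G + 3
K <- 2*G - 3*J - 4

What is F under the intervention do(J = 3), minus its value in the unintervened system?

Under do(J=3), the mechanism J <- 1 if G >= 6 else 2 is discarded; J is fixed at 3.
K = 2*G - 3*J - 4  [with G=-3, J=3]  = -19
D = K + 3*G + 3  [with K=-19, G=-3]  = -25
N = -3*D + 3*J  [with D=-25, J=3]  = 84
F = -G - 2*K - 2*N  [with G=-3, K=-19, N=84]  = -127
Without intervention: J = 1 if G >= 6 else 2  [with G=-3]  = 2; K = 2*G - 3*J - 4  [with G=-3, J=2]  = -16; D = K + 3*G + 3  [with K=-16, G=-3]  = -22; N = -3*D + 3*J  [with D=-22, J=2]  = 72; F = -G - 2*K - 2*N  [with G=-3, K=-16, N=72]  = -109.
Change = -127 − (-109) = -18.

-18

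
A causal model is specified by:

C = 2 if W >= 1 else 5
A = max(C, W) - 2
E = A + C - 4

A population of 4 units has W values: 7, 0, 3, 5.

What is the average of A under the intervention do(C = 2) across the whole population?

2.25

Every unit gets C=2 under the intervention. A values become 5, 0, 1, 3; E[A|do(C=2)] = 2.25.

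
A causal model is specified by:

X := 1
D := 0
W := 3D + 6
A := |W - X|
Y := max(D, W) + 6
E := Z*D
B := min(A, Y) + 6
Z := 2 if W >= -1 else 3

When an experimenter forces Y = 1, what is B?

7

do(Y=1) replaces the equation Y := max(D, W) + 6 with the constant Y = 1.
W = 3D + 6  [with D=0]  = 6
A = |W - X|  [with W=6, X=1]  = 5
B = min(A, Y) + 6  [with A=5, Y=1]  = 7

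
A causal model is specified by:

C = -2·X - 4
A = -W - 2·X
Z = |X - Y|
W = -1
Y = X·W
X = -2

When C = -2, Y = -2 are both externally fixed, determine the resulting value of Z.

0

The joint intervention fixes C = -2, Y = -2, removing each variable's own equation.
Z = |X - Y|  [with X=-2, Y=-2]  = 0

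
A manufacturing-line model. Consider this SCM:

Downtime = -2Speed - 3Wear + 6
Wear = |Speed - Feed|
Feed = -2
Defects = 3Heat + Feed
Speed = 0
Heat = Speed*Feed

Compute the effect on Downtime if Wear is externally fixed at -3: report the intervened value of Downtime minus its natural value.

Under do(Wear=-3), the mechanism Wear = |Speed - Feed| is discarded; Wear is fixed at -3.
Downtime = -2Speed - 3Wear + 6  [with Speed=0, Wear=-3]  = 15
Without intervention: Wear = |Speed - Feed|  [with Speed=0, Feed=-2]  = 2; Downtime = -2Speed - 3Wear + 6  [with Speed=0, Wear=2]  = 0.
Change = 15 − 0 = 15.

15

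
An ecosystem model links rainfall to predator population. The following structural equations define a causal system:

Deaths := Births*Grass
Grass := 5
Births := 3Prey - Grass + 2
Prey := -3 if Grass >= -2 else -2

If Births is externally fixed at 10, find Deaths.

50

The intervention breaks the incoming arrows to Births: Births := 3Prey - Grass + 2 no longer applies, and Births = 10.
Deaths = Births*Grass  [with Births=10, Grass=5]  = 50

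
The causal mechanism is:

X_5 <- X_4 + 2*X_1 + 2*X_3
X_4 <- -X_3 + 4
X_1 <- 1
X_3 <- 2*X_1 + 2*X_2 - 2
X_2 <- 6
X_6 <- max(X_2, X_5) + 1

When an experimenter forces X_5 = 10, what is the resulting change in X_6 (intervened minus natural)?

The intervention breaks the incoming arrows to X_5: X_5 <- X_4 + 2*X_1 + 2*X_3 no longer applies, and X_5 = 10.
X_6 = max(X_2, X_5) + 1  [with X_2=6, X_5=10]  = 11
Without intervention: X_3 = 2*X_1 + 2*X_2 - 2  [with X_1=1, X_2=6]  = 12; X_4 = -X_3 + 4  [with X_3=12]  = -8; X_5 = X_4 + 2*X_1 + 2*X_3  [with X_4=-8, X_1=1, X_3=12]  = 18; X_6 = max(X_2, X_5) + 1  [with X_2=6, X_5=18]  = 19.
Change = 11 − 19 = -8.

-8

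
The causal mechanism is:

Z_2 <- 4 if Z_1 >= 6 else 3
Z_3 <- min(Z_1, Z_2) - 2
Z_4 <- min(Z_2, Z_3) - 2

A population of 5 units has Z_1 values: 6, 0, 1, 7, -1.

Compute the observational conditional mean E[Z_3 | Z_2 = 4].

2

E[Z_3|Z_2=4] averages over only the 2 units with Z_2=4 (Z_1 = 6, 7): Z_3 = 2, 2, mean 2.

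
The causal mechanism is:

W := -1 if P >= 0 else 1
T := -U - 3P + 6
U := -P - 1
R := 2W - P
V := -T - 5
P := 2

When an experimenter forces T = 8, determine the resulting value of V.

The intervention breaks the incoming arrows to T: T := -U - 3P + 6 no longer applies, and T = 8.
V = -T - 5  [with T=8]  = -13

-13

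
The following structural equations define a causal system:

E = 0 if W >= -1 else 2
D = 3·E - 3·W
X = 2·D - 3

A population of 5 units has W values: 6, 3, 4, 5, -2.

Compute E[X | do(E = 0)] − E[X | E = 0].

7.8

The intervention sets E=0 in all 5 units regardless of W. Recomputing X per unit gives -39, -21, -27, -33, 9; average -22.2.
Observing E=0 restricts to units where E's equation naturally yields 0: W ∈ {6, 3, 4, 5}. In that subpopulation X = -39, -21, -27, -33, mean -30.
Difference = -22.2 − (-30) = 7.8.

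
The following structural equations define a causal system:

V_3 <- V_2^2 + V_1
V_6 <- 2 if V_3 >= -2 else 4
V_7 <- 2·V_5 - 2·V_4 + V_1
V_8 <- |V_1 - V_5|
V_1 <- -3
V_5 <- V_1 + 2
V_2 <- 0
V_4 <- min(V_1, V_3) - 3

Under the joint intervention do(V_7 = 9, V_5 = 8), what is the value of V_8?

11

Under do(V_7 = 9, V_5 = 8), each intervened variable's structural equation is replaced by its fixed value.
V_8 = |V_1 - V_5|  [with V_1=-3, V_5=8]  = 11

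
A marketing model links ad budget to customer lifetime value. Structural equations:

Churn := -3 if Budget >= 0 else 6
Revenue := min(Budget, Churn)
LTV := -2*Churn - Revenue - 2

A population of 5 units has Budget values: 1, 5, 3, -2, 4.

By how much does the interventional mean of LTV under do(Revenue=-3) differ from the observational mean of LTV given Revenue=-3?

-3.6

Under do(Revenue=-3), Revenue's equation is replaced by Revenue=-3 for every unit. Per-unit LTV: 7, 7, 7, -11, 7. Mean = 3.4.
Conditioning on Revenue=-3 selects the 4 unit(s) with Budget ∈ {1, 5, 3, 4}. Their LTV values: 7, 7, 7, 7. Mean = 7.
Difference = 3.4 − 7 = -3.6.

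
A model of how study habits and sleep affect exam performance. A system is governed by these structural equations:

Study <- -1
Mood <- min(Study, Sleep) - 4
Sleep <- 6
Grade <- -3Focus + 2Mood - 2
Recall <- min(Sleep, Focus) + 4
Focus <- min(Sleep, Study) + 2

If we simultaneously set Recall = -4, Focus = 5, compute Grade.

The joint intervention fixes Recall = -4, Focus = 5, removing each variable's own equation.
Mood = min(Study, Sleep) - 4  [with Study=-1, Sleep=6]  = -5
Grade = -3Focus + 2Mood - 2  [with Focus=5, Mood=-5]  = -27

-27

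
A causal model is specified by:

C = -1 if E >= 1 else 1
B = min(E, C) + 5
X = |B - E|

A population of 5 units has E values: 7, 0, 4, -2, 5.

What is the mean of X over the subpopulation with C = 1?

E[X|C=1] averages over only the 2 units with C=1 (E = 0, -2): X = 5, 5, mean 5.

5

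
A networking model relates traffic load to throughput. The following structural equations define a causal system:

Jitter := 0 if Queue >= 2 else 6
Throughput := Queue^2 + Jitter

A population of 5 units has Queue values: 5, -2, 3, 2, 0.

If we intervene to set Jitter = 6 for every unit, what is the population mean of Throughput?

14.4

Every unit gets Jitter=6 under the intervention. Throughput values become 31, 10, 15, 10, 6; E[Throughput|do(Jitter=6)] = 14.4.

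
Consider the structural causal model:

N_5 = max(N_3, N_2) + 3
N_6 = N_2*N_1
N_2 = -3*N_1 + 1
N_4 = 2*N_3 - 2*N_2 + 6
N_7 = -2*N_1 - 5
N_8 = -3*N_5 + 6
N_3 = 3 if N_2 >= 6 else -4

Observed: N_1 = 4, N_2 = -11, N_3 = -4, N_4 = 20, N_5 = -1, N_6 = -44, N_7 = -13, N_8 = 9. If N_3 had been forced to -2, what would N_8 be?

The intervention breaks the incoming arrows to N_3: N_3 = 3 if N_2 >= 6 else -4 no longer applies, and N_3 = -2.
N_2 = -3*N_1 + 1  [with N_1=4]  = -11
N_5 = max(N_3, N_2) + 3  [with N_3=-2, N_2=-11]  = 1
N_8 = -3*N_5 + 6  [with N_5=1]  = 3

3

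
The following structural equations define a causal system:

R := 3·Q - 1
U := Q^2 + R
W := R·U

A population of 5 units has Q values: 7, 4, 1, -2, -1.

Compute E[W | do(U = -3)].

-13.2

do(U=-3) breaks U's dependence on Q. With U=-3 fixed, W across the units is -60, -33, -6, 21, 12, mean -13.2.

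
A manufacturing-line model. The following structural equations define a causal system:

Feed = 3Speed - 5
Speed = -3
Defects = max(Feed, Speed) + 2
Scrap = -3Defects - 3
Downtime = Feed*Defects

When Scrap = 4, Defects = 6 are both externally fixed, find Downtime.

-84

The joint intervention fixes Scrap = 4, Defects = 6, removing each variable's own equation.
Feed = 3Speed - 5  [with Speed=-3]  = -14
Downtime = Feed*Defects  [with Feed=-14, Defects=6]  = -84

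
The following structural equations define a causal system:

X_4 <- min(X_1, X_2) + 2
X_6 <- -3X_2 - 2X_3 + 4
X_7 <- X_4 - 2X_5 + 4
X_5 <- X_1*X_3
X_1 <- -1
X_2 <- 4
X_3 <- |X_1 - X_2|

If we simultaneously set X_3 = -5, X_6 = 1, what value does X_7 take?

-5

Under do(X_3 = -5, X_6 = 1), each intervened variable's structural equation is replaced by its fixed value.
X_4 = min(X_1, X_2) + 2  [with X_1=-1, X_2=4]  = 1
X_5 = X_1*X_3  [with X_1=-1, X_3=-5]  = 5
X_7 = X_4 - 2X_5 + 4  [with X_4=1, X_5=5]  = -5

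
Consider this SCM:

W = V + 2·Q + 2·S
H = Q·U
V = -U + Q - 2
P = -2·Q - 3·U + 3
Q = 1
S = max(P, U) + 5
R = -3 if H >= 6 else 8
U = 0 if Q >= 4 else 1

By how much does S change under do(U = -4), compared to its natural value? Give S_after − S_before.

Under do(U=-4), the mechanism U = 0 if Q >= 4 else 1 is discarded; U is fixed at -4.
P = -2·Q - 3·U + 3  [with Q=1, U=-4]  = 13
S = max(P, U) + 5  [with P=13, U=-4]  = 18
Without intervention: U = 0 if Q >= 4 else 1  [with Q=1]  = 1; P = -2·Q - 3·U + 3  [with Q=1, U=1]  = -2; S = max(P, U) + 5  [with P=-2, U=1]  = 6.
Change = 18 − 6 = 12.

12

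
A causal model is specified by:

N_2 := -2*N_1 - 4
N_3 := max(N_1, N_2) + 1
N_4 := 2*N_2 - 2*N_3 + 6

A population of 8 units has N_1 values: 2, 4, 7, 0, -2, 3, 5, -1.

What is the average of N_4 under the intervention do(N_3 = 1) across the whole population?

-13

do(N_3=1) breaks N_3's dependence on N_1. With N_3=1 fixed, N_4 across the units is -12, -20, -32, -4, 4, -16, -24, 0, mean -13.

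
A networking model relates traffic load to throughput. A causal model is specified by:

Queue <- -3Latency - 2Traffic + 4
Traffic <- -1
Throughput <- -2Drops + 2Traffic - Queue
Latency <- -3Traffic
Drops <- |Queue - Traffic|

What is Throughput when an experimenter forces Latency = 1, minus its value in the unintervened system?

-10

do(Latency=1) replaces the equation Latency <- -3Traffic with the constant Latency = 1.
Queue = -3Latency - 2Traffic + 4  [with Latency=1, Traffic=-1]  = 3
Drops = |Queue - Traffic|  [with Queue=3, Traffic=-1]  = 4
Throughput = -2Drops + 2Traffic - Queue  [with Drops=4, Traffic=-1, Queue=3]  = -13
Without intervention: Latency = -3Traffic  [with Traffic=-1]  = 3; Queue = -3Latency - 2Traffic + 4  [with Latency=3, Traffic=-1]  = -3; Drops = |Queue - Traffic|  [with Queue=-3, Traffic=-1]  = 2; Throughput = -2Drops + 2Traffic - Queue  [with Drops=2, Traffic=-1, Queue=-3]  = -3.
Change = -13 − (-3) = -10.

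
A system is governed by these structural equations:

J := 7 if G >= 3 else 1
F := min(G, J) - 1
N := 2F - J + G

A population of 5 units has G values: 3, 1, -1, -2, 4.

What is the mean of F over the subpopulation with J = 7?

Observing J=7 restricts to units where J's equation naturally yields 7: G ∈ {3, 4}. In that subpopulation F = 2, 3, mean 2.5.

2.5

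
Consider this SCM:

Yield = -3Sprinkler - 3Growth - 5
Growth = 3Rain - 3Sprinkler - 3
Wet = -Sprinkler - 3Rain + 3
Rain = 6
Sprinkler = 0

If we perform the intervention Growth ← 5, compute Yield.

Intervening sets Growth = 5 and removes its equation (Growth = 3Rain - 3Sprinkler - 3).
Yield = -3Sprinkler - 3Growth - 5  [with Sprinkler=0, Growth=5]  = -20

-20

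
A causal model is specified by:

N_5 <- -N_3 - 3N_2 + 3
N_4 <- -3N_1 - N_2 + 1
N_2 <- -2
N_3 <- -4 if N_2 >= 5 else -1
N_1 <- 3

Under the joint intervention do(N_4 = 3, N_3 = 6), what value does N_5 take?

The joint intervention fixes N_4 = 3, N_3 = 6, removing each variable's own equation.
N_5 = -N_3 - 3N_2 + 3  [with N_3=6, N_2=-2]  = 3

3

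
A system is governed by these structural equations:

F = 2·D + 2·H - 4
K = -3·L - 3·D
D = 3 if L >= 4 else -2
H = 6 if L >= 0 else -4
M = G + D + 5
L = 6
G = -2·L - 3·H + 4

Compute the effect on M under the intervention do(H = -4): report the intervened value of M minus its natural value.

The intervention breaks the incoming arrows to H: H = 6 if L >= 0 else -4 no longer applies, and H = -4.
D = 3 if L >= 4 else -2  [with L=6]  = 3
G = -2·L - 3·H + 4  [with L=6, H=-4]  = 4
M = G + D + 5  [with G=4, D=3]  = 12
Without intervention: D = 3 if L >= 4 else -2  [with L=6]  = 3; H = 6 if L >= 0 else -4  [with L=6]  = 6; G = -2·L - 3·H + 4  [with L=6, H=6]  = -26; M = G + D + 5  [with G=-26, D=3]  = -18.
Change = 12 − (-18) = 30.

30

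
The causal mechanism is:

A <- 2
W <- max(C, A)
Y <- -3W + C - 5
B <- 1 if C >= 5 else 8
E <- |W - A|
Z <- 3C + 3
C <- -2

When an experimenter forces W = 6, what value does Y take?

The intervention breaks the incoming arrows to W: W <- max(C, A) no longer applies, and W = 6.
Y = -3W + C - 5  [with W=6, C=-2]  = -25

-25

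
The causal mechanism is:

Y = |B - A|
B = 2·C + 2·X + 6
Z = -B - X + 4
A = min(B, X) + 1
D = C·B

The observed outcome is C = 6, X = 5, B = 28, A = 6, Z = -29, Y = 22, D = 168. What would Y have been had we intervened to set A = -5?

33

Under do(A=-5), the mechanism A = min(B, X) + 1 is discarded; A is fixed at -5.
B = 2·C + 2·X + 6  [with C=6, X=5]  = 28
Y = |B - A|  [with B=28, A=-5]  = 33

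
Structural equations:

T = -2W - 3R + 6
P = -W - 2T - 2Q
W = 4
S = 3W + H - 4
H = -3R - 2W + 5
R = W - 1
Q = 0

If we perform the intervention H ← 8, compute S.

16

The intervention breaks the incoming arrows to H: H = -3R - 2W + 5 no longer applies, and H = 8.
S = 3W + H - 4  [with W=4, H=8]  = 16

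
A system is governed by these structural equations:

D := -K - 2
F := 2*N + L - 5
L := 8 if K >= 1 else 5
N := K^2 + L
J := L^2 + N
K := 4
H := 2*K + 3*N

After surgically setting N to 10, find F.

23

The intervention breaks the incoming arrows to N: N := K^2 + L no longer applies, and N = 10.
L = 8 if K >= 1 else 5  [with K=4]  = 8
F = 2*N + L - 5  [with N=10, L=8]  = 23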